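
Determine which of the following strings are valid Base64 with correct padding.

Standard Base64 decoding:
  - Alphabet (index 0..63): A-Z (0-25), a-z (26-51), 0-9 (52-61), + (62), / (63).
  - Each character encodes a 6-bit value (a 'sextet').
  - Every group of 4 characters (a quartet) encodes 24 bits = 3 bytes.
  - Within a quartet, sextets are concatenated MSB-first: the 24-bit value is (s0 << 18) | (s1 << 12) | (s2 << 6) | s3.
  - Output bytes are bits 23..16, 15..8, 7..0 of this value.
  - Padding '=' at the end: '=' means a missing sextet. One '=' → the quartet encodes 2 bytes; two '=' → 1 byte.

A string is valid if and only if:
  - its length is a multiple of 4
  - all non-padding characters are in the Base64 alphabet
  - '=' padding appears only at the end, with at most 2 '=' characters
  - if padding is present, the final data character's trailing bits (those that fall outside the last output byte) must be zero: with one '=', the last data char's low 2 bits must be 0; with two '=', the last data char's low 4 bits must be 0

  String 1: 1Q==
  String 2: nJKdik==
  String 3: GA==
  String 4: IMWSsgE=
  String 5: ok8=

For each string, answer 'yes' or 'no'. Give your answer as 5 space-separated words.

Answer: yes no yes yes yes

Derivation:
String 1: '1Q==' → valid
String 2: 'nJKdik==' → invalid (bad trailing bits)
String 3: 'GA==' → valid
String 4: 'IMWSsgE=' → valid
String 5: 'ok8=' → valid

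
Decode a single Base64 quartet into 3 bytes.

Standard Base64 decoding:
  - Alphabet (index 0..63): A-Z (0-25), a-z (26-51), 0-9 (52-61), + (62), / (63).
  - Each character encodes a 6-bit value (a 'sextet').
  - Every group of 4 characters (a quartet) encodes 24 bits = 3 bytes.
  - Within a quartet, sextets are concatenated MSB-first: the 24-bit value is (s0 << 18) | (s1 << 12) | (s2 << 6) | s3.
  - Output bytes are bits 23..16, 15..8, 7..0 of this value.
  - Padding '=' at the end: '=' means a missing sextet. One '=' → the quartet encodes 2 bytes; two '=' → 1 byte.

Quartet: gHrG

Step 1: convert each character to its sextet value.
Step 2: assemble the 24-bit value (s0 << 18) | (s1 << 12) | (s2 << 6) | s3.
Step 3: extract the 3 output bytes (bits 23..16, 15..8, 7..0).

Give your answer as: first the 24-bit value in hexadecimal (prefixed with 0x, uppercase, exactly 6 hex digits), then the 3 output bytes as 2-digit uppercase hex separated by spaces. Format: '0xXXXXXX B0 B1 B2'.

Sextets: g=32, H=7, r=43, G=6
24-bit: (32<<18) | (7<<12) | (43<<6) | 6
      = 0x800000 | 0x007000 | 0x000AC0 | 0x000006
      = 0x807AC6
Bytes: (v>>16)&0xFF=80, (v>>8)&0xFF=7A, v&0xFF=C6

Answer: 0x807AC6 80 7A C6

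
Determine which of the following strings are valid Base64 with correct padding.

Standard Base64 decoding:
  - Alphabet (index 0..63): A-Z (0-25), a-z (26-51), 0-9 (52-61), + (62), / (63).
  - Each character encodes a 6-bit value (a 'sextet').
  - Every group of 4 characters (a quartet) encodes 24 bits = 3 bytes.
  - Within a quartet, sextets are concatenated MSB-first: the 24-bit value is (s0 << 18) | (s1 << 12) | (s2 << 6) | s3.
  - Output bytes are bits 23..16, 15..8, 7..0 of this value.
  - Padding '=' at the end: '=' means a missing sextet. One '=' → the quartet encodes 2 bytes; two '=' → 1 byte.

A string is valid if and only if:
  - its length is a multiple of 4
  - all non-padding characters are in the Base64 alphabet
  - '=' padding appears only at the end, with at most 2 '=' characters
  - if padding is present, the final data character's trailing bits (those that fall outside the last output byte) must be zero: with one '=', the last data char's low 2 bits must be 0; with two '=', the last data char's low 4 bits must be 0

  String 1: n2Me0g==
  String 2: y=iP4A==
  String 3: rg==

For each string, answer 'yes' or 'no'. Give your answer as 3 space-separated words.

String 1: 'n2Me0g==' → valid
String 2: 'y=iP4A==' → invalid (bad char(s): ['=']; '=' in middle)
String 3: 'rg==' → valid

Answer: yes no yes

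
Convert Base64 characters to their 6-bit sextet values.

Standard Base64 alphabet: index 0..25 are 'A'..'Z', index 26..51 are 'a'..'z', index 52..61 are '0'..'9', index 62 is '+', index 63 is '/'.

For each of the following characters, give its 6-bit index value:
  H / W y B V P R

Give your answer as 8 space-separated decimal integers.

'H': A..Z range, ord('H') − ord('A') = 7
'/': index 63
'W': A..Z range, ord('W') − ord('A') = 22
'y': a..z range, 26 + ord('y') − ord('a') = 50
'B': A..Z range, ord('B') − ord('A') = 1
'V': A..Z range, ord('V') − ord('A') = 21
'P': A..Z range, ord('P') − ord('A') = 15
'R': A..Z range, ord('R') − ord('A') = 17

Answer: 7 63 22 50 1 21 15 17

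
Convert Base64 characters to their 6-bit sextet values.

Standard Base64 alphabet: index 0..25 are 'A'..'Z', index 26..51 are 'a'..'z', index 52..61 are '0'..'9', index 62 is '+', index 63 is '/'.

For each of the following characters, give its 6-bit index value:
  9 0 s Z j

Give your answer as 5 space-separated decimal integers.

Answer: 61 52 44 25 35

Derivation:
'9': 0..9 range, 52 + ord('9') − ord('0') = 61
'0': 0..9 range, 52 + ord('0') − ord('0') = 52
's': a..z range, 26 + ord('s') − ord('a') = 44
'Z': A..Z range, ord('Z') − ord('A') = 25
'j': a..z range, 26 + ord('j') − ord('a') = 35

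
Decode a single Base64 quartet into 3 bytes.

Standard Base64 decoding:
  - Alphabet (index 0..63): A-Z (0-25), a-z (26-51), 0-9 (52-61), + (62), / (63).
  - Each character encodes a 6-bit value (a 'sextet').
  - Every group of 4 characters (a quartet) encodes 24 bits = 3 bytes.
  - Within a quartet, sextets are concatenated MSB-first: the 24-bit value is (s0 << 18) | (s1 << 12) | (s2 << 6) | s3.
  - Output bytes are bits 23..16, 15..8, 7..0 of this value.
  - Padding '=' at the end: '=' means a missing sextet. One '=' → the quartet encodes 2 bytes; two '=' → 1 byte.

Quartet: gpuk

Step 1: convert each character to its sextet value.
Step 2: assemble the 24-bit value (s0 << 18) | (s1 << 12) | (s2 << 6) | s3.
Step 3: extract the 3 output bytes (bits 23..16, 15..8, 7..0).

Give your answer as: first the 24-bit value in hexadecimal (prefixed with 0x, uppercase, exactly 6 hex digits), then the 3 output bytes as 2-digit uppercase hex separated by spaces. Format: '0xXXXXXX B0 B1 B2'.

Answer: 0x829BA4 82 9B A4

Derivation:
Sextets: g=32, p=41, u=46, k=36
24-bit: (32<<18) | (41<<12) | (46<<6) | 36
      = 0x800000 | 0x029000 | 0x000B80 | 0x000024
      = 0x829BA4
Bytes: (v>>16)&0xFF=82, (v>>8)&0xFF=9B, v&0xFF=A4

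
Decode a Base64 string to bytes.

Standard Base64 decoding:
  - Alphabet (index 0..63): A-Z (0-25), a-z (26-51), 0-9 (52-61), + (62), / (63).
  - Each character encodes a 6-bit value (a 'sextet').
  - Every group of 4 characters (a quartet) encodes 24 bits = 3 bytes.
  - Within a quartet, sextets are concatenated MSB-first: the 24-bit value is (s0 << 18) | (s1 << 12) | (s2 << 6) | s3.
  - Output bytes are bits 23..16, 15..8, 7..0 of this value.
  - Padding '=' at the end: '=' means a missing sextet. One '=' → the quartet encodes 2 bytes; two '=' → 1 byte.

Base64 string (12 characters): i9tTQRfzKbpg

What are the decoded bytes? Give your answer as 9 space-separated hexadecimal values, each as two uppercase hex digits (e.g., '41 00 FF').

After char 0 ('i'=34): chars_in_quartet=1 acc=0x22 bytes_emitted=0
After char 1 ('9'=61): chars_in_quartet=2 acc=0x8BD bytes_emitted=0
After char 2 ('t'=45): chars_in_quartet=3 acc=0x22F6D bytes_emitted=0
After char 3 ('T'=19): chars_in_quartet=4 acc=0x8BDB53 -> emit 8B DB 53, reset; bytes_emitted=3
After char 4 ('Q'=16): chars_in_quartet=1 acc=0x10 bytes_emitted=3
After char 5 ('R'=17): chars_in_quartet=2 acc=0x411 bytes_emitted=3
After char 6 ('f'=31): chars_in_quartet=3 acc=0x1045F bytes_emitted=3
After char 7 ('z'=51): chars_in_quartet=4 acc=0x4117F3 -> emit 41 17 F3, reset; bytes_emitted=6
After char 8 ('K'=10): chars_in_quartet=1 acc=0xA bytes_emitted=6
After char 9 ('b'=27): chars_in_quartet=2 acc=0x29B bytes_emitted=6
After char 10 ('p'=41): chars_in_quartet=3 acc=0xA6E9 bytes_emitted=6
After char 11 ('g'=32): chars_in_quartet=4 acc=0x29BA60 -> emit 29 BA 60, reset; bytes_emitted=9

Answer: 8B DB 53 41 17 F3 29 BA 60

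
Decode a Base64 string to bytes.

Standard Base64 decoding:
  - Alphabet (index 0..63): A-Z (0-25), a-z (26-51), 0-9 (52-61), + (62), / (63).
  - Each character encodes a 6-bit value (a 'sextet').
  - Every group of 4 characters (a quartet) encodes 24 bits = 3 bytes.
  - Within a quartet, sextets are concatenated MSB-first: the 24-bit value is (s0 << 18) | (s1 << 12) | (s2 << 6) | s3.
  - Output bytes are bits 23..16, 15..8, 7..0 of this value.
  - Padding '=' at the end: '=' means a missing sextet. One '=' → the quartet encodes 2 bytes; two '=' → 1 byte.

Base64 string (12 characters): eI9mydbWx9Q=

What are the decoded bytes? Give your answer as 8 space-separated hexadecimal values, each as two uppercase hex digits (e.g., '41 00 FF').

Answer: 78 8F 66 C9 D6 D6 C7 D4

Derivation:
After char 0 ('e'=30): chars_in_quartet=1 acc=0x1E bytes_emitted=0
After char 1 ('I'=8): chars_in_quartet=2 acc=0x788 bytes_emitted=0
After char 2 ('9'=61): chars_in_quartet=3 acc=0x1E23D bytes_emitted=0
After char 3 ('m'=38): chars_in_quartet=4 acc=0x788F66 -> emit 78 8F 66, reset; bytes_emitted=3
After char 4 ('y'=50): chars_in_quartet=1 acc=0x32 bytes_emitted=3
After char 5 ('d'=29): chars_in_quartet=2 acc=0xC9D bytes_emitted=3
After char 6 ('b'=27): chars_in_quartet=3 acc=0x3275B bytes_emitted=3
After char 7 ('W'=22): chars_in_quartet=4 acc=0xC9D6D6 -> emit C9 D6 D6, reset; bytes_emitted=6
After char 8 ('x'=49): chars_in_quartet=1 acc=0x31 bytes_emitted=6
After char 9 ('9'=61): chars_in_quartet=2 acc=0xC7D bytes_emitted=6
After char 10 ('Q'=16): chars_in_quartet=3 acc=0x31F50 bytes_emitted=6
Padding '=': partial quartet acc=0x31F50 -> emit C7 D4; bytes_emitted=8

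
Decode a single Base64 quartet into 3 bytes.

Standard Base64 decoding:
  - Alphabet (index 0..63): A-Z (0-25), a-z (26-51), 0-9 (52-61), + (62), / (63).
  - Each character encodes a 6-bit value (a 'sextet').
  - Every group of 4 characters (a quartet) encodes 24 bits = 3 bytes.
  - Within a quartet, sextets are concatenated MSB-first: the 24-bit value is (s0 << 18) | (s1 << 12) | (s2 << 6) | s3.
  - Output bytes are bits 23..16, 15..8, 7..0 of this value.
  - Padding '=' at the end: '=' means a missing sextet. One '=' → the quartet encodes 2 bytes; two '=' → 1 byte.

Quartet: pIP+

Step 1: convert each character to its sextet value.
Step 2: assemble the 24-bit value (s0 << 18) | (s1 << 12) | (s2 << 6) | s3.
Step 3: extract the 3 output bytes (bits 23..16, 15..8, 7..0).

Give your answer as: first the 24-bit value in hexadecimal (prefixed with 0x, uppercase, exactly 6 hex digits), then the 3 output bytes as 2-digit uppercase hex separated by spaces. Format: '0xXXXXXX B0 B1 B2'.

Sextets: p=41, I=8, P=15, +=62
24-bit: (41<<18) | (8<<12) | (15<<6) | 62
      = 0xA40000 | 0x008000 | 0x0003C0 | 0x00003E
      = 0xA483FE
Bytes: (v>>16)&0xFF=A4, (v>>8)&0xFF=83, v&0xFF=FE

Answer: 0xA483FE A4 83 FE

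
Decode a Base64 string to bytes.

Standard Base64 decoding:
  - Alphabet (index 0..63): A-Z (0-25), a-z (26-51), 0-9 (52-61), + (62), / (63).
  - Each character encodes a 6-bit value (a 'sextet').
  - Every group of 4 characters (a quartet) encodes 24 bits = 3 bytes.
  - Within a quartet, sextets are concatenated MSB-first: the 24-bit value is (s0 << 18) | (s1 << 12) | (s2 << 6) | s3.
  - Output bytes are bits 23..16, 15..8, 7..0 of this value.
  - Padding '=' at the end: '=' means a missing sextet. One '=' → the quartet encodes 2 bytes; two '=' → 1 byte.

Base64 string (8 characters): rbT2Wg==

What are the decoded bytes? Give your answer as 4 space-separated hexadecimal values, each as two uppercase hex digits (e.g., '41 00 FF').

Answer: AD B4 F6 5A

Derivation:
After char 0 ('r'=43): chars_in_quartet=1 acc=0x2B bytes_emitted=0
After char 1 ('b'=27): chars_in_quartet=2 acc=0xADB bytes_emitted=0
After char 2 ('T'=19): chars_in_quartet=3 acc=0x2B6D3 bytes_emitted=0
After char 3 ('2'=54): chars_in_quartet=4 acc=0xADB4F6 -> emit AD B4 F6, reset; bytes_emitted=3
After char 4 ('W'=22): chars_in_quartet=1 acc=0x16 bytes_emitted=3
After char 5 ('g'=32): chars_in_quartet=2 acc=0x5A0 bytes_emitted=3
Padding '==': partial quartet acc=0x5A0 -> emit 5A; bytes_emitted=4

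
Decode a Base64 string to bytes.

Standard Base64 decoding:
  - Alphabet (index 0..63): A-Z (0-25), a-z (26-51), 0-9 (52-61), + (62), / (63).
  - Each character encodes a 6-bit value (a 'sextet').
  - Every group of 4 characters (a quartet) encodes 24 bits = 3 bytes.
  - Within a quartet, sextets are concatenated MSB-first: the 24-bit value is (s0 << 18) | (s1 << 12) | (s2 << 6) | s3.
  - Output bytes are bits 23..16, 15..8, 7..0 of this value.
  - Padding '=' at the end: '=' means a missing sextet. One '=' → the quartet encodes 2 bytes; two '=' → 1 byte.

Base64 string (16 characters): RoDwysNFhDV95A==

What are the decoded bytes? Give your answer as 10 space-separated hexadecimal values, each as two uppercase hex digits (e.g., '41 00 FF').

Answer: 46 80 F0 CA C3 45 84 35 7D E4

Derivation:
After char 0 ('R'=17): chars_in_quartet=1 acc=0x11 bytes_emitted=0
After char 1 ('o'=40): chars_in_quartet=2 acc=0x468 bytes_emitted=0
After char 2 ('D'=3): chars_in_quartet=3 acc=0x11A03 bytes_emitted=0
After char 3 ('w'=48): chars_in_quartet=4 acc=0x4680F0 -> emit 46 80 F0, reset; bytes_emitted=3
After char 4 ('y'=50): chars_in_quartet=1 acc=0x32 bytes_emitted=3
After char 5 ('s'=44): chars_in_quartet=2 acc=0xCAC bytes_emitted=3
After char 6 ('N'=13): chars_in_quartet=3 acc=0x32B0D bytes_emitted=3
After char 7 ('F'=5): chars_in_quartet=4 acc=0xCAC345 -> emit CA C3 45, reset; bytes_emitted=6
After char 8 ('h'=33): chars_in_quartet=1 acc=0x21 bytes_emitted=6
After char 9 ('D'=3): chars_in_quartet=2 acc=0x843 bytes_emitted=6
After char 10 ('V'=21): chars_in_quartet=3 acc=0x210D5 bytes_emitted=6
After char 11 ('9'=61): chars_in_quartet=4 acc=0x84357D -> emit 84 35 7D, reset; bytes_emitted=9
After char 12 ('5'=57): chars_in_quartet=1 acc=0x39 bytes_emitted=9
After char 13 ('A'=0): chars_in_quartet=2 acc=0xE40 bytes_emitted=9
Padding '==': partial quartet acc=0xE40 -> emit E4; bytes_emitted=10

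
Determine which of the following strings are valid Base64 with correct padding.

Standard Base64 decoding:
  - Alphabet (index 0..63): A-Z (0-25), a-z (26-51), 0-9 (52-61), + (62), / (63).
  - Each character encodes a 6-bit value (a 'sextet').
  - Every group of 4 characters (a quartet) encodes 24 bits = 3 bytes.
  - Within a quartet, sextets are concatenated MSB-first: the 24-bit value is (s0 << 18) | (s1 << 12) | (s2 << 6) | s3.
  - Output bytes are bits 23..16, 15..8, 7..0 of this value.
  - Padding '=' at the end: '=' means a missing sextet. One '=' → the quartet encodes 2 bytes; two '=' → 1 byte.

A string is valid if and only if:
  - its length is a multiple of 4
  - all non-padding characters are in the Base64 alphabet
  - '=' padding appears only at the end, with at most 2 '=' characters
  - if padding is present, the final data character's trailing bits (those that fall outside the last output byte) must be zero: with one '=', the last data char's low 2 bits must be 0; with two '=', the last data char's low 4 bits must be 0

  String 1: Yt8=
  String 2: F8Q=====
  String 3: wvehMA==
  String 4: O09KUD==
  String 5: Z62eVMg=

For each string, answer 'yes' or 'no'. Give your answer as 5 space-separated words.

String 1: 'Yt8=' → valid
String 2: 'F8Q=====' → invalid (5 pad chars (max 2))
String 3: 'wvehMA==' → valid
String 4: 'O09KUD==' → invalid (bad trailing bits)
String 5: 'Z62eVMg=' → valid

Answer: yes no yes no yes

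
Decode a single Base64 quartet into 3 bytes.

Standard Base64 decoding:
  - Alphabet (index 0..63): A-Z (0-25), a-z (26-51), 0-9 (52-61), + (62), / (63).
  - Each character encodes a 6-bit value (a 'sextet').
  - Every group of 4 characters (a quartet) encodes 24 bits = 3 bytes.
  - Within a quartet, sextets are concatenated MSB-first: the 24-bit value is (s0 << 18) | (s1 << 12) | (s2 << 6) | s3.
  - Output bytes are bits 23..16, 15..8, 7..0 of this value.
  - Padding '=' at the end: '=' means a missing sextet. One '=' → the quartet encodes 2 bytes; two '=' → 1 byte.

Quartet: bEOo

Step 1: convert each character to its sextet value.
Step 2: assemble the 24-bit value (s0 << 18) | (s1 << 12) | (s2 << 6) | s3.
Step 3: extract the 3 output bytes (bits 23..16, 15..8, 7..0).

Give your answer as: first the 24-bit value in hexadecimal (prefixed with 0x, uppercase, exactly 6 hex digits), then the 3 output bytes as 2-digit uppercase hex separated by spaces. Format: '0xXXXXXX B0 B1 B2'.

Answer: 0x6C43A8 6C 43 A8

Derivation:
Sextets: b=27, E=4, O=14, o=40
24-bit: (27<<18) | (4<<12) | (14<<6) | 40
      = 0x6C0000 | 0x004000 | 0x000380 | 0x000028
      = 0x6C43A8
Bytes: (v>>16)&0xFF=6C, (v>>8)&0xFF=43, v&0xFF=A8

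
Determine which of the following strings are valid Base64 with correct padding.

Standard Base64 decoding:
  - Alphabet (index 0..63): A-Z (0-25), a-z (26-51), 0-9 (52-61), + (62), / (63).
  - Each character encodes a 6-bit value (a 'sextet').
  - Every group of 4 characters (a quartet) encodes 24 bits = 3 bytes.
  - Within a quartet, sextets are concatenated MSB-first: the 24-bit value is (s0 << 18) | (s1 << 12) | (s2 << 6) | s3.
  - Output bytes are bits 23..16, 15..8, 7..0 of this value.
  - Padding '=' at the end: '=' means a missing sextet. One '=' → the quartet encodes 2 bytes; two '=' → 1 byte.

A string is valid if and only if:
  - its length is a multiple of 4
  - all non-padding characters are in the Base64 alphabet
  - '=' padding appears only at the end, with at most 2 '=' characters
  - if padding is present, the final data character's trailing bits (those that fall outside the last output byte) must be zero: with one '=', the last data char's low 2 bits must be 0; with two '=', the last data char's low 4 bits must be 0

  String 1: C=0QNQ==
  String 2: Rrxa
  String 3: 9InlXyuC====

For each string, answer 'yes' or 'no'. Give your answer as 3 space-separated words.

Answer: no yes no

Derivation:
String 1: 'C=0QNQ==' → invalid (bad char(s): ['=']; '=' in middle)
String 2: 'Rrxa' → valid
String 3: '9InlXyuC====' → invalid (4 pad chars (max 2))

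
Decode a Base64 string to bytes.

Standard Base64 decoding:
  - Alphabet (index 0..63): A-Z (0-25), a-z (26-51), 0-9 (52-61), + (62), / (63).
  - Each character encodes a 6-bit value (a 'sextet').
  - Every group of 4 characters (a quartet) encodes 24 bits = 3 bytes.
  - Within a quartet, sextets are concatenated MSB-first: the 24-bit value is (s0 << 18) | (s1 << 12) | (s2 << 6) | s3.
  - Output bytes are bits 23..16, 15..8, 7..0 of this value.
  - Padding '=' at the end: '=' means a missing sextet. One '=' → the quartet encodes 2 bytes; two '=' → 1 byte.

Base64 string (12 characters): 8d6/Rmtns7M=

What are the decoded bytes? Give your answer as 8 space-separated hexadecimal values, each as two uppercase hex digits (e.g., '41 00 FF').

Answer: F1 DE BF 46 6B 67 B3 B3

Derivation:
After char 0 ('8'=60): chars_in_quartet=1 acc=0x3C bytes_emitted=0
After char 1 ('d'=29): chars_in_quartet=2 acc=0xF1D bytes_emitted=0
After char 2 ('6'=58): chars_in_quartet=3 acc=0x3C77A bytes_emitted=0
After char 3 ('/'=63): chars_in_quartet=4 acc=0xF1DEBF -> emit F1 DE BF, reset; bytes_emitted=3
After char 4 ('R'=17): chars_in_quartet=1 acc=0x11 bytes_emitted=3
After char 5 ('m'=38): chars_in_quartet=2 acc=0x466 bytes_emitted=3
After char 6 ('t'=45): chars_in_quartet=3 acc=0x119AD bytes_emitted=3
After char 7 ('n'=39): chars_in_quartet=4 acc=0x466B67 -> emit 46 6B 67, reset; bytes_emitted=6
After char 8 ('s'=44): chars_in_quartet=1 acc=0x2C bytes_emitted=6
After char 9 ('7'=59): chars_in_quartet=2 acc=0xB3B bytes_emitted=6
After char 10 ('M'=12): chars_in_quartet=3 acc=0x2CECC bytes_emitted=6
Padding '=': partial quartet acc=0x2CECC -> emit B3 B3; bytes_emitted=8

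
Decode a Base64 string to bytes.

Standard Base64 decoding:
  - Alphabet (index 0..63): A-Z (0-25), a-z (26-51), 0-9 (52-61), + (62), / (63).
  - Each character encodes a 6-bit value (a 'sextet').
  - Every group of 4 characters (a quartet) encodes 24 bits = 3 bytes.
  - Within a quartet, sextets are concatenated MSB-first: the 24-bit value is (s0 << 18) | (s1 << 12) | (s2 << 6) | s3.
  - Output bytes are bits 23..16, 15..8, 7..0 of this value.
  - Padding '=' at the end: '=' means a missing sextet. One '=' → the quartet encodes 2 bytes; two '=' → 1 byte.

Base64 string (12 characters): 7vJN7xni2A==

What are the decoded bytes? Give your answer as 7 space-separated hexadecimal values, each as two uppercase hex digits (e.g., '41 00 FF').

After char 0 ('7'=59): chars_in_quartet=1 acc=0x3B bytes_emitted=0
After char 1 ('v'=47): chars_in_quartet=2 acc=0xEEF bytes_emitted=0
After char 2 ('J'=9): chars_in_quartet=3 acc=0x3BBC9 bytes_emitted=0
After char 3 ('N'=13): chars_in_quartet=4 acc=0xEEF24D -> emit EE F2 4D, reset; bytes_emitted=3
After char 4 ('7'=59): chars_in_quartet=1 acc=0x3B bytes_emitted=3
After char 5 ('x'=49): chars_in_quartet=2 acc=0xEF1 bytes_emitted=3
After char 6 ('n'=39): chars_in_quartet=3 acc=0x3BC67 bytes_emitted=3
After char 7 ('i'=34): chars_in_quartet=4 acc=0xEF19E2 -> emit EF 19 E2, reset; bytes_emitted=6
After char 8 ('2'=54): chars_in_quartet=1 acc=0x36 bytes_emitted=6
After char 9 ('A'=0): chars_in_quartet=2 acc=0xD80 bytes_emitted=6
Padding '==': partial quartet acc=0xD80 -> emit D8; bytes_emitted=7

Answer: EE F2 4D EF 19 E2 D8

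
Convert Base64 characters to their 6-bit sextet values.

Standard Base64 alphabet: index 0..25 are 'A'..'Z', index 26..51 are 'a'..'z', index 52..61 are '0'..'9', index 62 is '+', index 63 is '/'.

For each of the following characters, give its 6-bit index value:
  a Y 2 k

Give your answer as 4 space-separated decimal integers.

Answer: 26 24 54 36

Derivation:
'a': a..z range, 26 + ord('a') − ord('a') = 26
'Y': A..Z range, ord('Y') − ord('A') = 24
'2': 0..9 range, 52 + ord('2') − ord('0') = 54
'k': a..z range, 26 + ord('k') − ord('a') = 36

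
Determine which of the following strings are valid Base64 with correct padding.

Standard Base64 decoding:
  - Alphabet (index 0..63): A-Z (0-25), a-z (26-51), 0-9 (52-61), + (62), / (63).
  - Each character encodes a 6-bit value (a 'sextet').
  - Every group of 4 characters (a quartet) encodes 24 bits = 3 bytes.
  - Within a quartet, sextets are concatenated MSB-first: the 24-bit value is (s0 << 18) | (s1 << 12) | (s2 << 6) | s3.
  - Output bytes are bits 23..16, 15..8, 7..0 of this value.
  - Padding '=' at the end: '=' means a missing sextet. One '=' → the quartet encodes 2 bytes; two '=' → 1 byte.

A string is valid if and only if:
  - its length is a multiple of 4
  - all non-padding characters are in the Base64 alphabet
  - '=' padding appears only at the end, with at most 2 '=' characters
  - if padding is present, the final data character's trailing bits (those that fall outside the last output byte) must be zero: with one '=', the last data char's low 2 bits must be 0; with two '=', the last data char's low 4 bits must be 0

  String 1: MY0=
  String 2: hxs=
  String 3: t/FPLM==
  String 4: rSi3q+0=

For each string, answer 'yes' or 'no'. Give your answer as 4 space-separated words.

Answer: yes yes no yes

Derivation:
String 1: 'MY0=' → valid
String 2: 'hxs=' → valid
String 3: 't/FPLM==' → invalid (bad trailing bits)
String 4: 'rSi3q+0=' → valid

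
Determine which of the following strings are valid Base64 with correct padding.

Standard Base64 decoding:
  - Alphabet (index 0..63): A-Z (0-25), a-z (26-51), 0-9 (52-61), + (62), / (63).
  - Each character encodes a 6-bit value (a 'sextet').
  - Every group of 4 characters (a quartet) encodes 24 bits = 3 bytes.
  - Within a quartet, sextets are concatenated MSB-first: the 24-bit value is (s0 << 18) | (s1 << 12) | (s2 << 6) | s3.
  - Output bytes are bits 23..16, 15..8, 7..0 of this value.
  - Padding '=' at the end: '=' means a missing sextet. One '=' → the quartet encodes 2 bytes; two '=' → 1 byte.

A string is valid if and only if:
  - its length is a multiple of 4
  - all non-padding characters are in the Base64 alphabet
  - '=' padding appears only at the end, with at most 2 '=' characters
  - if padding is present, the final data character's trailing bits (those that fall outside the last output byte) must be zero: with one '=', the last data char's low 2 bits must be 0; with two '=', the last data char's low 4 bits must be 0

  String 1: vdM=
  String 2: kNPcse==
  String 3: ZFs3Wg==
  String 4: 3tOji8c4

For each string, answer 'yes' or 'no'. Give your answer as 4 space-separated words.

Answer: yes no yes yes

Derivation:
String 1: 'vdM=' → valid
String 2: 'kNPcse==' → invalid (bad trailing bits)
String 3: 'ZFs3Wg==' → valid
String 4: '3tOji8c4' → valid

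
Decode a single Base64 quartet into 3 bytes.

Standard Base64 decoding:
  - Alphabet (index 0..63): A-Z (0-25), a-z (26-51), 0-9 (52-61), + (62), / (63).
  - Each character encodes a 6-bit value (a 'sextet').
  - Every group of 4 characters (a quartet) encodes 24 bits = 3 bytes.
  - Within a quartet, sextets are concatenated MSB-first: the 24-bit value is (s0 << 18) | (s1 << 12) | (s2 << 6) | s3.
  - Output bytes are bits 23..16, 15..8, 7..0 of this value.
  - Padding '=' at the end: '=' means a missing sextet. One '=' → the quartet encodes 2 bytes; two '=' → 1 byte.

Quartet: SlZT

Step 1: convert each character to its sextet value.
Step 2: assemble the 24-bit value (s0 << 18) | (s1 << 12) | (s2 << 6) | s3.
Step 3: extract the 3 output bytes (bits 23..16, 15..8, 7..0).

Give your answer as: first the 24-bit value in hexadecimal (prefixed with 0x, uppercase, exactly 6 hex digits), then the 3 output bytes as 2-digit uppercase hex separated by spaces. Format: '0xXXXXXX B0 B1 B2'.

Sextets: S=18, l=37, Z=25, T=19
24-bit: (18<<18) | (37<<12) | (25<<6) | 19
      = 0x480000 | 0x025000 | 0x000640 | 0x000013
      = 0x4A5653
Bytes: (v>>16)&0xFF=4A, (v>>8)&0xFF=56, v&0xFF=53

Answer: 0x4A5653 4A 56 53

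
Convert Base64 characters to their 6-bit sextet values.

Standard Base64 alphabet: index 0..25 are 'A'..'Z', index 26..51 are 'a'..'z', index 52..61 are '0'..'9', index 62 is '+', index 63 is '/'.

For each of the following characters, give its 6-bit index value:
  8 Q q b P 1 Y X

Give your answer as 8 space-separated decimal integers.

Answer: 60 16 42 27 15 53 24 23

Derivation:
'8': 0..9 range, 52 + ord('8') − ord('0') = 60
'Q': A..Z range, ord('Q') − ord('A') = 16
'q': a..z range, 26 + ord('q') − ord('a') = 42
'b': a..z range, 26 + ord('b') − ord('a') = 27
'P': A..Z range, ord('P') − ord('A') = 15
'1': 0..9 range, 52 + ord('1') − ord('0') = 53
'Y': A..Z range, ord('Y') − ord('A') = 24
'X': A..Z range, ord('X') − ord('A') = 23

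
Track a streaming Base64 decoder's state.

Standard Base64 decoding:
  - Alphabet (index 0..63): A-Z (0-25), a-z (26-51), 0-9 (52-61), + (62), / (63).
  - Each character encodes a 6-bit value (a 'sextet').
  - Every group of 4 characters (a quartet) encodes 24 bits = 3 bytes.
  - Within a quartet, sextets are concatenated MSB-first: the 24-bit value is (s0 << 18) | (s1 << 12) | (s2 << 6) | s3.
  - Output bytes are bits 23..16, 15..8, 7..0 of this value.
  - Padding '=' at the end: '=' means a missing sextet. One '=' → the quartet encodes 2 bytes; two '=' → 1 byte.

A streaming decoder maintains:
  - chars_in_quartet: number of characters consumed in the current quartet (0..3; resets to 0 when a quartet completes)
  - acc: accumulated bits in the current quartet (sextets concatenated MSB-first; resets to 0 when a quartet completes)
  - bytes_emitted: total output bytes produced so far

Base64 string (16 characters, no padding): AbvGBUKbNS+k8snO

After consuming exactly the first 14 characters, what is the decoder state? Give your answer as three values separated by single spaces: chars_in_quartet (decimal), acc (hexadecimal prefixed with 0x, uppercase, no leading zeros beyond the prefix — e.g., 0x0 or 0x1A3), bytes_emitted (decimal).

Answer: 2 0xF2C 9

Derivation:
After char 0 ('A'=0): chars_in_quartet=1 acc=0x0 bytes_emitted=0
After char 1 ('b'=27): chars_in_quartet=2 acc=0x1B bytes_emitted=0
After char 2 ('v'=47): chars_in_quartet=3 acc=0x6EF bytes_emitted=0
After char 3 ('G'=6): chars_in_quartet=4 acc=0x1BBC6 -> emit 01 BB C6, reset; bytes_emitted=3
After char 4 ('B'=1): chars_in_quartet=1 acc=0x1 bytes_emitted=3
After char 5 ('U'=20): chars_in_quartet=2 acc=0x54 bytes_emitted=3
After char 6 ('K'=10): chars_in_quartet=3 acc=0x150A bytes_emitted=3
After char 7 ('b'=27): chars_in_quartet=4 acc=0x5429B -> emit 05 42 9B, reset; bytes_emitted=6
After char 8 ('N'=13): chars_in_quartet=1 acc=0xD bytes_emitted=6
After char 9 ('S'=18): chars_in_quartet=2 acc=0x352 bytes_emitted=6
After char 10 ('+'=62): chars_in_quartet=3 acc=0xD4BE bytes_emitted=6
After char 11 ('k'=36): chars_in_quartet=4 acc=0x352FA4 -> emit 35 2F A4, reset; bytes_emitted=9
After char 12 ('8'=60): chars_in_quartet=1 acc=0x3C bytes_emitted=9
After char 13 ('s'=44): chars_in_quartet=2 acc=0xF2C bytes_emitted=9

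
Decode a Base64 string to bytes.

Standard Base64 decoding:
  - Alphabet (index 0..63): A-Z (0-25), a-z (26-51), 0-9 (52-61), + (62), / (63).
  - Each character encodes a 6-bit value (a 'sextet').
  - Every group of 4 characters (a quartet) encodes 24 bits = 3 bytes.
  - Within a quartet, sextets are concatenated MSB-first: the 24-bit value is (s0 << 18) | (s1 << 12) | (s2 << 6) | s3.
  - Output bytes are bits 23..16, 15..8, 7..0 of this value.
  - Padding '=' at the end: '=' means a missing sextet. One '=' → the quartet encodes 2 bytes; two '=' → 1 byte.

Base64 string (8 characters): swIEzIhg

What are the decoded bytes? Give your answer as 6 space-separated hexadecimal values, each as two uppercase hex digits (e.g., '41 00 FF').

After char 0 ('s'=44): chars_in_quartet=1 acc=0x2C bytes_emitted=0
After char 1 ('w'=48): chars_in_quartet=2 acc=0xB30 bytes_emitted=0
After char 2 ('I'=8): chars_in_quartet=3 acc=0x2CC08 bytes_emitted=0
After char 3 ('E'=4): chars_in_quartet=4 acc=0xB30204 -> emit B3 02 04, reset; bytes_emitted=3
After char 4 ('z'=51): chars_in_quartet=1 acc=0x33 bytes_emitted=3
After char 5 ('I'=8): chars_in_quartet=2 acc=0xCC8 bytes_emitted=3
After char 6 ('h'=33): chars_in_quartet=3 acc=0x33221 bytes_emitted=3
After char 7 ('g'=32): chars_in_quartet=4 acc=0xCC8860 -> emit CC 88 60, reset; bytes_emitted=6

Answer: B3 02 04 CC 88 60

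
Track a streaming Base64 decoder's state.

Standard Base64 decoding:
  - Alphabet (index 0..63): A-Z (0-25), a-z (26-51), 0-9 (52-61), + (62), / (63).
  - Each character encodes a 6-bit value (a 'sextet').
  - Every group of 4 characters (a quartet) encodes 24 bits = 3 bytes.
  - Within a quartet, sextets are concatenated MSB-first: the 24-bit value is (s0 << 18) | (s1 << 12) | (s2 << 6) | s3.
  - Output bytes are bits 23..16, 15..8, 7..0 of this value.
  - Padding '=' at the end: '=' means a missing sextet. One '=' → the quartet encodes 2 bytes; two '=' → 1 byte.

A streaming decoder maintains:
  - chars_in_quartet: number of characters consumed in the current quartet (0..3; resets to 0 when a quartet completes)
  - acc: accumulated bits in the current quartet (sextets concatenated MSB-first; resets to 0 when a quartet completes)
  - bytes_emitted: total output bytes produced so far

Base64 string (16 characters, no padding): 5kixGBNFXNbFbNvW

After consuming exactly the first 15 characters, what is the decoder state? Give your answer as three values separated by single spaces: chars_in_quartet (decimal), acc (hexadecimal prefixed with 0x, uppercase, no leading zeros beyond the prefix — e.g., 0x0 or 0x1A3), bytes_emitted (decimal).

Answer: 3 0x1B36F 9

Derivation:
After char 0 ('5'=57): chars_in_quartet=1 acc=0x39 bytes_emitted=0
After char 1 ('k'=36): chars_in_quartet=2 acc=0xE64 bytes_emitted=0
After char 2 ('i'=34): chars_in_quartet=3 acc=0x39922 bytes_emitted=0
After char 3 ('x'=49): chars_in_quartet=4 acc=0xE648B1 -> emit E6 48 B1, reset; bytes_emitted=3
After char 4 ('G'=6): chars_in_quartet=1 acc=0x6 bytes_emitted=3
After char 5 ('B'=1): chars_in_quartet=2 acc=0x181 bytes_emitted=3
After char 6 ('N'=13): chars_in_quartet=3 acc=0x604D bytes_emitted=3
After char 7 ('F'=5): chars_in_quartet=4 acc=0x181345 -> emit 18 13 45, reset; bytes_emitted=6
After char 8 ('X'=23): chars_in_quartet=1 acc=0x17 bytes_emitted=6
After char 9 ('N'=13): chars_in_quartet=2 acc=0x5CD bytes_emitted=6
After char 10 ('b'=27): chars_in_quartet=3 acc=0x1735B bytes_emitted=6
After char 11 ('F'=5): chars_in_quartet=4 acc=0x5CD6C5 -> emit 5C D6 C5, reset; bytes_emitted=9
After char 12 ('b'=27): chars_in_quartet=1 acc=0x1B bytes_emitted=9
After char 13 ('N'=13): chars_in_quartet=2 acc=0x6CD bytes_emitted=9
After char 14 ('v'=47): chars_in_quartet=3 acc=0x1B36F bytes_emitted=9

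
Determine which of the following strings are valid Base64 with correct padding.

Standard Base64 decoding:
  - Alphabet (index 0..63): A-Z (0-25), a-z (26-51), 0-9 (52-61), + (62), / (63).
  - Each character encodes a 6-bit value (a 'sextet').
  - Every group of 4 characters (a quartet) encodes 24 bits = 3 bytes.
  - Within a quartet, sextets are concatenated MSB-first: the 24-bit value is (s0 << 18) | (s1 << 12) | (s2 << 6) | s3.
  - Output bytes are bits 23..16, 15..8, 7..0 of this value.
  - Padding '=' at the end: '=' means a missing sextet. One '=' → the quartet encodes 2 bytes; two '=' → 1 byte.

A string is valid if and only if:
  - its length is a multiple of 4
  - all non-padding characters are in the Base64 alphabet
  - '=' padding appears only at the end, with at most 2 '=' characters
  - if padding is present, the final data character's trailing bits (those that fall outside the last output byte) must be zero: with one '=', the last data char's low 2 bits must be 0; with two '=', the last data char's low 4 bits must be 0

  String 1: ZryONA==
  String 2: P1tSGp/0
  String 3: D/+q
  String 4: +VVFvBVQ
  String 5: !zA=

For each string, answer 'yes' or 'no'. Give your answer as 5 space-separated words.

Answer: yes yes yes yes no

Derivation:
String 1: 'ZryONA==' → valid
String 2: 'P1tSGp/0' → valid
String 3: 'D/+q' → valid
String 4: '+VVFvBVQ' → valid
String 5: '!zA=' → invalid (bad char(s): ['!'])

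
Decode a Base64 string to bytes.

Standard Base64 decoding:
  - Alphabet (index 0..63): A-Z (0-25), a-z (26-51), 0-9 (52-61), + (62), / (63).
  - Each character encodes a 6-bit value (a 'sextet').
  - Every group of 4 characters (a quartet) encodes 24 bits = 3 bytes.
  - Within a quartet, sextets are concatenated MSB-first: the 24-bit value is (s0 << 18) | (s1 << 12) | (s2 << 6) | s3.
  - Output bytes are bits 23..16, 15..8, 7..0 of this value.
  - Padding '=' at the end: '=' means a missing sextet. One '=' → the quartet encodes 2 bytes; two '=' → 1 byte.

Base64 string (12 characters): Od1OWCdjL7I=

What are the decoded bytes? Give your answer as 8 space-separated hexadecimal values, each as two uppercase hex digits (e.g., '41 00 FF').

Answer: 39 DD 4E 58 27 63 2F B2

Derivation:
After char 0 ('O'=14): chars_in_quartet=1 acc=0xE bytes_emitted=0
After char 1 ('d'=29): chars_in_quartet=2 acc=0x39D bytes_emitted=0
After char 2 ('1'=53): chars_in_quartet=3 acc=0xE775 bytes_emitted=0
After char 3 ('O'=14): chars_in_quartet=4 acc=0x39DD4E -> emit 39 DD 4E, reset; bytes_emitted=3
After char 4 ('W'=22): chars_in_quartet=1 acc=0x16 bytes_emitted=3
After char 5 ('C'=2): chars_in_quartet=2 acc=0x582 bytes_emitted=3
After char 6 ('d'=29): chars_in_quartet=3 acc=0x1609D bytes_emitted=3
After char 7 ('j'=35): chars_in_quartet=4 acc=0x582763 -> emit 58 27 63, reset; bytes_emitted=6
After char 8 ('L'=11): chars_in_quartet=1 acc=0xB bytes_emitted=6
After char 9 ('7'=59): chars_in_quartet=2 acc=0x2FB bytes_emitted=6
After char 10 ('I'=8): chars_in_quartet=3 acc=0xBEC8 bytes_emitted=6
Padding '=': partial quartet acc=0xBEC8 -> emit 2F B2; bytes_emitted=8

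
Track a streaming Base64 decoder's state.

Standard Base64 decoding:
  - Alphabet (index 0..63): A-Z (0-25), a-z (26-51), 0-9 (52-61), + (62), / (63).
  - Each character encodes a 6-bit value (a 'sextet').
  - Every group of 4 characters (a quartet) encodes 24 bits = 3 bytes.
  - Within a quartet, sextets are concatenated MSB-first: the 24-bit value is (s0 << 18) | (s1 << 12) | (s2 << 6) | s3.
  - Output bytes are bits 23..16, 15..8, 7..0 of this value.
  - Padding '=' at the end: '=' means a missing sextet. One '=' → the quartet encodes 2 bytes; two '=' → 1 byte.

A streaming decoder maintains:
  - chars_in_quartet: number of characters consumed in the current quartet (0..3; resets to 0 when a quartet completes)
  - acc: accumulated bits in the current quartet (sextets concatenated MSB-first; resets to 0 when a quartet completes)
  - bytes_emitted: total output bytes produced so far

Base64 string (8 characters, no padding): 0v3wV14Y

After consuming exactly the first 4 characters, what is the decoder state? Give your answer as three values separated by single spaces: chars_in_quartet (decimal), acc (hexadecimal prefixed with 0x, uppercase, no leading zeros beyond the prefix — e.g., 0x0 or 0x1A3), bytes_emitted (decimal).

After char 0 ('0'=52): chars_in_quartet=1 acc=0x34 bytes_emitted=0
After char 1 ('v'=47): chars_in_quartet=2 acc=0xD2F bytes_emitted=0
After char 2 ('3'=55): chars_in_quartet=3 acc=0x34BF7 bytes_emitted=0
After char 3 ('w'=48): chars_in_quartet=4 acc=0xD2FDF0 -> emit D2 FD F0, reset; bytes_emitted=3

Answer: 0 0x0 3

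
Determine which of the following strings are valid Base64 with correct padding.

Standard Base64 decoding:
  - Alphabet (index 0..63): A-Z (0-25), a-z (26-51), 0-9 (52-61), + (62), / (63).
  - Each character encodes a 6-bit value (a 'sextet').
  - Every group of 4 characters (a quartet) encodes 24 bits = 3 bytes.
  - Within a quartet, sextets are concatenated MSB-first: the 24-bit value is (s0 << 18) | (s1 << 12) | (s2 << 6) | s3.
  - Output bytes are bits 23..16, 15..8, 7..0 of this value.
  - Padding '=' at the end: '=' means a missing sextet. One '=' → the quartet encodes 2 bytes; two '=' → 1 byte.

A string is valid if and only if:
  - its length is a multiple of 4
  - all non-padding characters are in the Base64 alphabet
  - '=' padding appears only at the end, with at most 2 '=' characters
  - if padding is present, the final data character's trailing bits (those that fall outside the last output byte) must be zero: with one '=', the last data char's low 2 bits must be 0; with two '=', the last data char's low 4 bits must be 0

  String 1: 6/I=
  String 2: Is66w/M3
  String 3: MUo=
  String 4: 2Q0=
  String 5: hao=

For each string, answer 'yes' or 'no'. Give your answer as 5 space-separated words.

String 1: '6/I=' → valid
String 2: 'Is66w/M3' → valid
String 3: 'MUo=' → valid
String 4: '2Q0=' → valid
String 5: 'hao=' → valid

Answer: yes yes yes yes yes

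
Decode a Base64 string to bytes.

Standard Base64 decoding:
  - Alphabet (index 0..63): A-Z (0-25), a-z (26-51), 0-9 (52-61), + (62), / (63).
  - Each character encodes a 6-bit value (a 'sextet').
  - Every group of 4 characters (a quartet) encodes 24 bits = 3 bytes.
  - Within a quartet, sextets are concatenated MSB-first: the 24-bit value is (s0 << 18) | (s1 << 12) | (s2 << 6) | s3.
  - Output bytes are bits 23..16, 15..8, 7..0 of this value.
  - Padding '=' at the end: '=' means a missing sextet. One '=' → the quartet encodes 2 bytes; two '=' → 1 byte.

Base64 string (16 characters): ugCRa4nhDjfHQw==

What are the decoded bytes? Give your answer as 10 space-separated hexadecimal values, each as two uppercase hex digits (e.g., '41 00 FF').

After char 0 ('u'=46): chars_in_quartet=1 acc=0x2E bytes_emitted=0
After char 1 ('g'=32): chars_in_quartet=2 acc=0xBA0 bytes_emitted=0
After char 2 ('C'=2): chars_in_quartet=3 acc=0x2E802 bytes_emitted=0
After char 3 ('R'=17): chars_in_quartet=4 acc=0xBA0091 -> emit BA 00 91, reset; bytes_emitted=3
After char 4 ('a'=26): chars_in_quartet=1 acc=0x1A bytes_emitted=3
After char 5 ('4'=56): chars_in_quartet=2 acc=0x6B8 bytes_emitted=3
After char 6 ('n'=39): chars_in_quartet=3 acc=0x1AE27 bytes_emitted=3
After char 7 ('h'=33): chars_in_quartet=4 acc=0x6B89E1 -> emit 6B 89 E1, reset; bytes_emitted=6
After char 8 ('D'=3): chars_in_quartet=1 acc=0x3 bytes_emitted=6
After char 9 ('j'=35): chars_in_quartet=2 acc=0xE3 bytes_emitted=6
After char 10 ('f'=31): chars_in_quartet=3 acc=0x38DF bytes_emitted=6
After char 11 ('H'=7): chars_in_quartet=4 acc=0xE37C7 -> emit 0E 37 C7, reset; bytes_emitted=9
After char 12 ('Q'=16): chars_in_quartet=1 acc=0x10 bytes_emitted=9
After char 13 ('w'=48): chars_in_quartet=2 acc=0x430 bytes_emitted=9
Padding '==': partial quartet acc=0x430 -> emit 43; bytes_emitted=10

Answer: BA 00 91 6B 89 E1 0E 37 C7 43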